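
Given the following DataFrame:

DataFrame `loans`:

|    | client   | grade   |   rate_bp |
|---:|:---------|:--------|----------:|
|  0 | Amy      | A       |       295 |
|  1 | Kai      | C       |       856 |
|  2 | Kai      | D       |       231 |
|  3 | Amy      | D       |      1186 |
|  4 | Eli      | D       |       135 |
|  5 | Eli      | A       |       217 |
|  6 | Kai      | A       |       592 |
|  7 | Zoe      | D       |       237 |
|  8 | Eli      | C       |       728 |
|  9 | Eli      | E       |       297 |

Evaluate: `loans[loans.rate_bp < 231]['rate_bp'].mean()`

176.0

filter rows where rate_bp < 231:
  client grade  rate_bp
4    Eli     D      135
5    Eli     A      217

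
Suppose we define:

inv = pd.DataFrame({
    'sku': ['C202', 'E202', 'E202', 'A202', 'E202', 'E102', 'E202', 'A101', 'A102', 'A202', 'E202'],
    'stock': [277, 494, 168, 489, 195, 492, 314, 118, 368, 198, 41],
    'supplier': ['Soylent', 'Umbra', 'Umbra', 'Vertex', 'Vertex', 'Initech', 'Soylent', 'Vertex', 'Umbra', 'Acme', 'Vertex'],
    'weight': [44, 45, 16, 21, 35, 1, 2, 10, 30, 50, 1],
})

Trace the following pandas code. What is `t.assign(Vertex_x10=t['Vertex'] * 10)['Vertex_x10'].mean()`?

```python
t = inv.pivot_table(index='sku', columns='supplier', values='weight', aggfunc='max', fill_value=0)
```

110.0

pivot: rows=sku, cols=supplier, max(weight):
supplier  Acme  Initech  Soylent  Umbra  Vertex
sku                                            
A101         0        0        0      0      10
A102         0        0        0     30       0
A202        50        0        0      0      21
C202         0        0       44      0       0
E102         0        1        0      0       0
E202         0        0        2     45      35
add column Vertex_x10 = t['Vertex'] * 10:
supplier  Acme  Initech  Soylent  Umbra  Vertex  Vertex_x10
sku                                                        
A101         0        0        0      0      10         100
A102         0        0        0     30       0           0
A202        50        0        0      0      21         210
C202         0        0       44      0       0           0
E102         0        1        0      0       0           0
E202         0        0        2     45      35         350
The mean of column 'Vertex_x10' is 110.0.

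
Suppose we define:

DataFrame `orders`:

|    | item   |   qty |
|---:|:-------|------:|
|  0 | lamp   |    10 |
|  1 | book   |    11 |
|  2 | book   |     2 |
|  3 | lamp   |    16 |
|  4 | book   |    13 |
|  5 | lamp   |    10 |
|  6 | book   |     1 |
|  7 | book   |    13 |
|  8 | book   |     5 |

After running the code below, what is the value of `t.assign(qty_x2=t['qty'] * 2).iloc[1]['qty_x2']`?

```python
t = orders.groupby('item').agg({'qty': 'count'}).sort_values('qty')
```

group by item, count of qty:
      qty
item     
book    6
lamp    3
sort by qty:
      qty
item     
lamp    3
book    6
add column qty_x2 = t['qty'] * 2:
      qty  qty_x2
item             
lamp    3       6
book    6      12
Finally, value at position 1, column 'qty_x2' = 12.

12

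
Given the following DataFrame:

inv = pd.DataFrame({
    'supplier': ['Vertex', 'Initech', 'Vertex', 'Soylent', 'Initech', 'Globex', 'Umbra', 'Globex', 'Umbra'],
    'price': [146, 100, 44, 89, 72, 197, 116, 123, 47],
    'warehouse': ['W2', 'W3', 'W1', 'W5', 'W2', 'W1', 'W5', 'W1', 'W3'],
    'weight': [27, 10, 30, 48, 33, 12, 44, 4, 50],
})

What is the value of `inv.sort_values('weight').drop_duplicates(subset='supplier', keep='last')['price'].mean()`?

sort by weight:
  supplier  price warehouse  weight
7   Globex    123        W1       4
1  Initech    100        W3      10
5   Globex    197        W1      12
0   Vertex    146        W2      27
2   Vertex     44        W1      30
4  Initech     72        W2      33
6    Umbra    116        W5      44
3  Soylent     89        W5      48
8    Umbra     47        W3      50
drop duplicate supplier (keep=last):
  supplier  price warehouse  weight
5   Globex    197        W1      12
2   Vertex     44        W1      30
4  Initech     72        W2      33
3  Soylent     89        W5      48
8    Umbra     47        W3      50
The mean of column 'price' is 89.8.

89.8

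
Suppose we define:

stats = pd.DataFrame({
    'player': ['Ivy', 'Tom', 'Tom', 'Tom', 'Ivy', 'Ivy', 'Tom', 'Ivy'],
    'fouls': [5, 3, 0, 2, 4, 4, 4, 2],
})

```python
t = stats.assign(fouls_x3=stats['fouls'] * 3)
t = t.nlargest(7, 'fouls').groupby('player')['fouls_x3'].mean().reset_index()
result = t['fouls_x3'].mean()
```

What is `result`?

10.125

add column fouls_x3 = stats['fouls'] * 3:
  player  fouls  fouls_x3
0    Ivy      5        15
1    Tom      3         9
2    Tom      0         0
3    Tom      2         6
4    Ivy      4        12
5    Ivy      4        12
6    Tom      4        12
7    Ivy      2         6
take 7 rows with largest fouls:
  player  fouls  fouls_x3
0    Ivy      5        15
4    Ivy      4        12
5    Ivy      4        12
6    Tom      4        12
1    Tom      3         9
3    Tom      2         6
7    Ivy      2         6
group by player, mean of fouls_x3:
player
Ivy    11.25
Tom     9.00
Name: fouls_x3, dtype: float64
reset_index():
  player  fouls_x3
0    Ivy     11.25
1    Tom      9.00
Reading off the mean of column 'fouls_x3', we get 10.125.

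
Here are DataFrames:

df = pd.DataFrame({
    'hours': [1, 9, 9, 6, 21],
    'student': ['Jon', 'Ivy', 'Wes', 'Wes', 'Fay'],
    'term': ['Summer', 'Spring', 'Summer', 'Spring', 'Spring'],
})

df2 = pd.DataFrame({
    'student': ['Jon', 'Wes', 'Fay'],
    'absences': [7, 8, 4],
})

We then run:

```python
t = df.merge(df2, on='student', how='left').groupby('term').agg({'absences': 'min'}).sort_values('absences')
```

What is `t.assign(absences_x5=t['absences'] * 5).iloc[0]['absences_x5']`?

merge on 'student' (how='left') → 5 rows:
   hours student    term  absences
0      1     Jon  Summer       7.0
1      9     Ivy  Spring       NaN
2      9     Wes  Summer       8.0
3      6     Wes  Spring       8.0
4     21     Fay  Spring       4.0
group by term, min of absences:
        absences
term            
Spring       4.0
Summer       7.0
sort by absences:
        absences
term            
Spring       4.0
Summer       7.0
add column absences_x5 = t['absences'] * 5:
        absences  absences_x5
term                         
Spring       4.0         20.0
Summer       7.0         35.0
Finally, value at position 0, column 'absences_x5' = 20.0.

20.0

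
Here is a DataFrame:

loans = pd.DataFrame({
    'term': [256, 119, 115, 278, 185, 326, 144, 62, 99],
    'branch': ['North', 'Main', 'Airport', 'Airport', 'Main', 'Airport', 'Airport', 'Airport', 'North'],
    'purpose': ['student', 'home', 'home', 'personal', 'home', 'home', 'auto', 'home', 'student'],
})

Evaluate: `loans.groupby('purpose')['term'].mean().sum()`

group by purpose, mean of term:
purpose
auto        144.0
home        161.4
personal    278.0
student     177.5
Name: term, dtype: float64
The sum of the resulting series is 760.9.

760.9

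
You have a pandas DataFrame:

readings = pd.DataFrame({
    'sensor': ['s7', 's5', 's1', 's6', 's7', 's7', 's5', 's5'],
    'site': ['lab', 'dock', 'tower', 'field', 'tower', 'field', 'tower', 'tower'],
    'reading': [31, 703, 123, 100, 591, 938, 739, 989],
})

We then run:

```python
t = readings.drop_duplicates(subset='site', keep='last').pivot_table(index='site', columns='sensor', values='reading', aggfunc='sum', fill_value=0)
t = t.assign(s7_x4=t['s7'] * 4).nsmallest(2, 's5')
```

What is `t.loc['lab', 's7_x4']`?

124

drop duplicate site (keep=last):
  sensor   site  reading
0     s7    lab       31
1     s5   dock      703
5     s7  field      938
7     s5  tower      989
pivot: rows=site, cols=sensor, sum(reading):
sensor   s5   s7
site            
dock    703    0
field     0  938
lab       0   31
tower   989    0
add column s7_x4 = t['s7'] * 4:
sensor   s5   s7  s7_x4
site                   
dock    703    0      0
field     0  938   3752
lab       0   31    124
tower   989    0      0
take 2 rows with smallest s5:
sensor  s5   s7  s7_x4
site                  
field    0  938   3752
lab      0   31    124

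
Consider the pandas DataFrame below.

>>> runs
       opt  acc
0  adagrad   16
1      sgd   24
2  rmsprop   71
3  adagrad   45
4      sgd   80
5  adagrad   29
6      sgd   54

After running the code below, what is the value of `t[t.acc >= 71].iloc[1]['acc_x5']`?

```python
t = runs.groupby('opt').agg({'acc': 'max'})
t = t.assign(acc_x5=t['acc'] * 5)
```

group by opt, max of acc:
         acc
opt         
adagrad   45
rmsprop   71
sgd       80
add column acc_x5 = t['acc'] * 5:
         acc  acc_x5
opt                 
adagrad   45     225
rmsprop   71     355
sgd       80     400
filter rows where acc >= 71:
         acc  acc_x5
opt                 
rmsprop   71     355
sgd       80     400
Hence 400.

400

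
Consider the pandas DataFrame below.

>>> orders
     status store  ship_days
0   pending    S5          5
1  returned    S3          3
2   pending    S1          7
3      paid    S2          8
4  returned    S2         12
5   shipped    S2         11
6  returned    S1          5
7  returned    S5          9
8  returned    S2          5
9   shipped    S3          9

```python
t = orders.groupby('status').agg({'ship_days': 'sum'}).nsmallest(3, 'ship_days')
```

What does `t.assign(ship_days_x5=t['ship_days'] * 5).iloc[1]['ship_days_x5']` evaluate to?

60

group by status, sum of ship_days:
          ship_days
status             
paid              8
pending          12
returned         34
shipped          20
take 3 rows with smallest ship_days:
         ship_days
status            
paid             8
pending         12
shipped         20
add column ship_days_x5 = t['ship_days'] * 5:
         ship_days  ship_days_x5
status                          
paid             8            40
pending         12            60
shipped         20           100
value at position 1, column 'ship_days_x5' → 60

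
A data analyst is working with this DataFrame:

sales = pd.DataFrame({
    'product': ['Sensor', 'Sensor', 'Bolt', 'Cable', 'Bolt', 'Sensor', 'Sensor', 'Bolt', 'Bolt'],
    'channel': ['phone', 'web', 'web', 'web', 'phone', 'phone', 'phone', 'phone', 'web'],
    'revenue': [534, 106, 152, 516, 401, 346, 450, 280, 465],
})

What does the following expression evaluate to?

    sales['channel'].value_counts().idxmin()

value_counts of channel:
channel
phone    5
web      4
Name: count, dtype: int64
The label with the smallest value is web.

web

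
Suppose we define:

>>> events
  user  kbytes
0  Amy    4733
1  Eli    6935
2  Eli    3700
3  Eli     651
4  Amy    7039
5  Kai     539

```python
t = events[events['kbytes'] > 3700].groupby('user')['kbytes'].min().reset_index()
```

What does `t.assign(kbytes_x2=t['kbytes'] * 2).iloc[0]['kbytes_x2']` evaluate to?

9466

filter rows where kbytes > 3700:
  user  kbytes
0  Amy    4733
1  Eli    6935
4  Amy    7039
group by user, min of kbytes:
user
Amy    4733
Eli    6935
Name: kbytes, dtype: int64
reset_index():
  user  kbytes
0  Amy    4733
1  Eli    6935
add column kbytes_x2 = t['kbytes'] * 2:
  user  kbytes  kbytes_x2
0  Amy    4733       9466
1  Eli    6935      13870
Finally, value at position 0, column 'kbytes_x2' = 9466.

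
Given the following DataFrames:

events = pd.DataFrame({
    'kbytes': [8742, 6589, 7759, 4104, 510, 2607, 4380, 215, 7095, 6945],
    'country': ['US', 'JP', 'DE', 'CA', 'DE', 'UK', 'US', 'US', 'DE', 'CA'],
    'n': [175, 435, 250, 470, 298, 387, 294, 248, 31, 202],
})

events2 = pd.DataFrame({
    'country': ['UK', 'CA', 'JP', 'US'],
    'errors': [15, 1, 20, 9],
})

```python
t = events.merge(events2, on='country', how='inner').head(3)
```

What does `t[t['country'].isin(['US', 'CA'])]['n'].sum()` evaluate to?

merge on 'country' (how='inner') → 7 rows:
   kbytes country    n  errors
0    8742      US  175       9
1    6589      JP  435      20
2    4104      CA  470       1
3    2607      UK  387      15
4    4380      US  294       9
5     215      US  248       9
6    6945      CA  202       1
take first 3 rows:
   kbytes country    n  errors
0    8742      US  175       9
1    6589      JP  435      20
2    4104      CA  470       1
filter rows where country in ['US', 'CA']:
   kbytes country    n  errors
0    8742      US  175       9
2    4104      CA  470       1
Hence 645.

645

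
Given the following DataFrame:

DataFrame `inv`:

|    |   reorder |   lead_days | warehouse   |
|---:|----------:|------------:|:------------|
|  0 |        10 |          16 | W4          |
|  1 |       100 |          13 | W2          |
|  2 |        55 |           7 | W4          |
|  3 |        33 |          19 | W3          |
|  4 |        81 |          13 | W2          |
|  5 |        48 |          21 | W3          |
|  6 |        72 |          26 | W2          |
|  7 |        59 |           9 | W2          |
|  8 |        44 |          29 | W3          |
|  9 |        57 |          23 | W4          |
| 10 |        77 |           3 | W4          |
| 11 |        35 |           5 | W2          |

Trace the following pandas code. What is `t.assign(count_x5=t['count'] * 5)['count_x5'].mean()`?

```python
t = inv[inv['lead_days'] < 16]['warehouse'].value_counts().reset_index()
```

15.0

filter rows where lead_days < 16:
    reorder  lead_days warehouse
1       100         13        W2
2        55          7        W4
4        81         13        W2
7        59          9        W2
10       77          3        W4
11       35          5        W2
value_counts of warehouse:
warehouse
W2    4
W4    2
Name: count, dtype: int64
reset_index():
  warehouse  count
0        W2      4
1        W4      2
add column count_x5 = t['count'] * 5:
  warehouse  count  count_x5
0        W2      4        20
1        W4      2        10
The mean of column 'count_x5' is 15.0.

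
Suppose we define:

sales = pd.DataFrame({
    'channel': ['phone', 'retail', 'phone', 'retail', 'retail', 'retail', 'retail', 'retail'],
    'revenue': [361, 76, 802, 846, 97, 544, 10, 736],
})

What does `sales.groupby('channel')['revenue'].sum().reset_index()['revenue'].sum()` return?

3472

group by channel, sum of revenue:
channel
phone     1163
retail    2309
Name: revenue, dtype: int64
reset_index():
  channel  revenue
0   phone     1163
1  retail     2309
Finally, sum of column 'revenue' = 3472.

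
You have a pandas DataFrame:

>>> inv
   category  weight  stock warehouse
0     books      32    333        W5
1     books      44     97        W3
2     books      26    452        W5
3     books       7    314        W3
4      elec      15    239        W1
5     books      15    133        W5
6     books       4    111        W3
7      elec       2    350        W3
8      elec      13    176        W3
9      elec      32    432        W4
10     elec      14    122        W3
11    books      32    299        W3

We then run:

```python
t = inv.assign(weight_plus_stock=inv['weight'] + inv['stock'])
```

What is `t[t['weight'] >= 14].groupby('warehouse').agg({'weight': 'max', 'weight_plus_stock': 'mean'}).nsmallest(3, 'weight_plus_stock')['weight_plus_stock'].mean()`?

add column weight_plus_stock = inv['weight'] + inv['stock']:
   category  weight  stock warehouse  weight_plus_stock
0     books      32    333        W5                365
1     books      44     97        W3                141
2     books      26    452        W5                478
3     books       7    314        W3                321
4      elec      15    239        W1                254
5     books      15    133        W5                148
6     books       4    111        W3                115
7      elec       2    350        W3                352
8      elec      13    176        W3                189
9      elec      32    432        W4                464
10     elec      14    122        W3                136
11    books      32    299        W3                331
filter rows where weight >= 14:
   category  weight  stock warehouse  weight_plus_stock
0     books      32    333        W5                365
1     books      44     97        W3                141
2     books      26    452        W5                478
4      elec      15    239        W1                254
5     books      15    133        W5                148
9      elec      32    432        W4                464
10     elec      14    122        W3                136
11    books      32    299        W3                331
group by warehouse: max(weight), mean(weight_plus_stock):
           weight  weight_plus_stock
warehouse                           
W1             15         254.000000
W3             44         202.666667
W4             32         464.000000
W5             32         330.333333
take 3 rows with smallest weight_plus_stock:
           weight  weight_plus_stock
warehouse                           
W3             44         202.666667
W1             15         254.000000
W5             32         330.333333

262.333333333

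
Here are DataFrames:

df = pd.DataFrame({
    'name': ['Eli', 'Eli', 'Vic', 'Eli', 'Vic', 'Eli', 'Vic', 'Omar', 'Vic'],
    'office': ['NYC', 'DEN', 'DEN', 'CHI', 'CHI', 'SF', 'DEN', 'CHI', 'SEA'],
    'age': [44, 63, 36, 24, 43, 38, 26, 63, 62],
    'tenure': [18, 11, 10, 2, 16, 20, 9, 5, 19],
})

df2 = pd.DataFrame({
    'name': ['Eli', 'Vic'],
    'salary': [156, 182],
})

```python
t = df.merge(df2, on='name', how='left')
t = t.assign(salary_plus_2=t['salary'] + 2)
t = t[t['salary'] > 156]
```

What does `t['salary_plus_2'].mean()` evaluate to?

184.0

merge on 'name' (how='left') → 9 rows:
   name office  age  tenure  salary
0   Eli    NYC   44      18   156.0
1   Eli    DEN   63      11   156.0
2   Vic    DEN   36      10   182.0
3   Eli    CHI   24       2   156.0
4   Vic    CHI   43      16   182.0
5   Eli     SF   38      20   156.0
6   Vic    DEN   26       9   182.0
7  Omar    CHI   63       5     NaN
8   Vic    SEA   62      19   182.0
add column salary_plus_2 = t['salary'] + 2:
   name office  age  tenure  salary  salary_plus_2
0   Eli    NYC   44      18   156.0          158.0
1   Eli    DEN   63      11   156.0          158.0
2   Vic    DEN   36      10   182.0          184.0
3   Eli    CHI   24       2   156.0          158.0
4   Vic    CHI   43      16   182.0          184.0
5   Eli     SF   38      20   156.0          158.0
6   Vic    DEN   26       9   182.0          184.0
7  Omar    CHI   63       5     NaN            NaN
8   Vic    SEA   62      19   182.0          184.0
filter rows where salary > 156:
  name office  age  tenure  salary  salary_plus_2
2  Vic    DEN   36      10   182.0          184.0
4  Vic    CHI   43      16   182.0          184.0
6  Vic    DEN   26       9   182.0          184.0
8  Vic    SEA   62      19   182.0          184.0
Hence 184.0.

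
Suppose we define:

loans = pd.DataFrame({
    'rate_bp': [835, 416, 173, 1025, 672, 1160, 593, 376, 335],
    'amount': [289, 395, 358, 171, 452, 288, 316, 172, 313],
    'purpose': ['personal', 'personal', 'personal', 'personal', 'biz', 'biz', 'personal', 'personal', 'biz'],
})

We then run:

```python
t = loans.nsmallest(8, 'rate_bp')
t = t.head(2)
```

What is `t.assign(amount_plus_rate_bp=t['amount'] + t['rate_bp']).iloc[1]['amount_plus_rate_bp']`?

take 8 rows with smallest rate_bp:
   rate_bp  amount   purpose
2      173     358  personal
8      335     313       biz
7      376     172  personal
1      416     395  personal
6      593     316  personal
4      672     452       biz
0      835     289  personal
3     1025     171  personal
take first 2 rows:
   rate_bp  amount   purpose
2      173     358  personal
8      335     313       biz
add column amount_plus_rate_bp = t['amount'] + t['rate_bp']:
   rate_bp  amount   purpose  amount_plus_rate_bp
2      173     358  personal                  531
8      335     313       biz                  648
value at position 1, column 'amount_plus_rate_bp' → 648

648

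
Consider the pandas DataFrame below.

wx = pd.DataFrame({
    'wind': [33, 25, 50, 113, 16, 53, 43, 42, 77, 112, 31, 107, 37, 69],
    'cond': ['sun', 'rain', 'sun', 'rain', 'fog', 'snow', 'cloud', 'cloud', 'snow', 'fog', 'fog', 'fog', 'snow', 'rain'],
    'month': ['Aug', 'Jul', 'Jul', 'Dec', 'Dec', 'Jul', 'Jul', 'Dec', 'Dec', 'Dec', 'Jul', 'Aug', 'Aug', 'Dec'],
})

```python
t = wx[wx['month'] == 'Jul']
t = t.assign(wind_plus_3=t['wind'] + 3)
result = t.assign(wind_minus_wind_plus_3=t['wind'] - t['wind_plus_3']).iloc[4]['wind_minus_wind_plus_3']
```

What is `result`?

filter rows where month == 'Jul':
    wind   cond month
1     25   rain   Jul
2     50    sun   Jul
5     53   snow   Jul
6     43  cloud   Jul
10    31    fog   Jul
add column wind_plus_3 = t['wind'] + 3:
    wind   cond month  wind_plus_3
1     25   rain   Jul           28
2     50    sun   Jul           53
5     53   snow   Jul           56
6     43  cloud   Jul           46
10    31    fog   Jul           34
add column wind_minus_wind_plus_3 = t['wind'] - t['wind_plus_3']:
    wind   cond month  wind_plus_3  wind_minus_wind_plus_3
1     25   rain   Jul           28                      -3
2     50    sun   Jul           53                      -3
5     53   snow   Jul           56                      -3
6     43  cloud   Jul           46                      -3
10    31    fog   Jul           34                      -3
Reading off the value at position 4, column 'wind_minus_wind_plus_3', we get -3.

-3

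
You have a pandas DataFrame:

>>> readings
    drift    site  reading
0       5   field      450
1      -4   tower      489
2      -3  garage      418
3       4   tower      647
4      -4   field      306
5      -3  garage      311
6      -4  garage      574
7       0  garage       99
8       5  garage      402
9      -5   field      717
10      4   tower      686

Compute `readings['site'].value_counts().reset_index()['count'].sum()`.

value_counts of site:
site
garage    5
field     3
tower     3
Name: count, dtype: int64
reset_index():
     site  count
0  garage      5
1   field      3
2   tower      3
Finally, sum of column 'count' = 11.

11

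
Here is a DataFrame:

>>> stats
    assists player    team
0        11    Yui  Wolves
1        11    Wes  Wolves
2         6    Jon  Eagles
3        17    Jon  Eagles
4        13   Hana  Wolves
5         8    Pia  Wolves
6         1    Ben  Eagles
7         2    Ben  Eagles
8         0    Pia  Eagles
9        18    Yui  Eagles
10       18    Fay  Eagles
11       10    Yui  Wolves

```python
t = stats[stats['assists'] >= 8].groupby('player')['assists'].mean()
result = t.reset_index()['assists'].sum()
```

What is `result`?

80.0

filter rows where assists >= 8:
    assists player    team
0        11    Yui  Wolves
1        11    Wes  Wolves
3        17    Jon  Eagles
4        13   Hana  Wolves
5         8    Pia  Wolves
9        18    Yui  Eagles
10       18    Fay  Eagles
11       10    Yui  Wolves
group by player, mean of assists:
player
Fay     18.0
Hana    13.0
Jon     17.0
Pia      8.0
Wes     11.0
Yui     13.0
Name: assists, dtype: float64
reset_index():
  player  assists
0    Fay     18.0
1   Hana     13.0
2    Jon     17.0
3    Pia      8.0
4    Wes     11.0
5    Yui     13.0
Then the sum of column 'assists': 80.0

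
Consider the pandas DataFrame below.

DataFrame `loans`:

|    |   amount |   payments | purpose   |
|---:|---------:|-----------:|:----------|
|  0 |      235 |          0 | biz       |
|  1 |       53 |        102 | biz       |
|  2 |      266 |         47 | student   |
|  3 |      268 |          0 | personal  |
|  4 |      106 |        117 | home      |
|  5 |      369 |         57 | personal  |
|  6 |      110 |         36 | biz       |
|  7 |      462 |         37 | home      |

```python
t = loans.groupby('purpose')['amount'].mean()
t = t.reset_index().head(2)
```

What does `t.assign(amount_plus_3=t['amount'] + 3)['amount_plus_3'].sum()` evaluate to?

group by purpose, mean of amount:
purpose
biz         132.666667
home        284.000000
personal    318.500000
student     266.000000
Name: amount, dtype: float64
reset_index():
    purpose      amount
0       biz  132.666667
1      home  284.000000
2  personal  318.500000
3   student  266.000000
take first 2 rows:
  purpose      amount
0     biz  132.666667
1    home  284.000000
add column amount_plus_3 = t['amount'] + 3:
  purpose      amount  amount_plus_3
0     biz  132.666667     135.666667
1    home  284.000000     287.000000

422.666666667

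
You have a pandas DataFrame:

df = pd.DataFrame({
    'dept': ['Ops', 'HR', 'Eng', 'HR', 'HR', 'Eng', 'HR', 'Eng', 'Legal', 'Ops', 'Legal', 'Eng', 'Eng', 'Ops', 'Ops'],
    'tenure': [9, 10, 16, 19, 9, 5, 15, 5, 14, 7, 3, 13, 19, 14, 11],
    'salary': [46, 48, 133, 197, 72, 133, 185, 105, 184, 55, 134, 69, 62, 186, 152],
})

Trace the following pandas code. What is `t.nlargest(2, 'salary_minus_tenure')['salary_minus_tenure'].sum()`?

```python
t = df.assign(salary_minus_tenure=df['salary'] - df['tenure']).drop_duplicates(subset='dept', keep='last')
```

311

add column salary_minus_tenure = df['salary'] - df['tenure']:
     dept  tenure  salary  salary_minus_tenure
0     Ops       9      46                   37
1      HR      10      48                   38
2     Eng      16     133                  117
3      HR      19     197                  178
4      HR       9      72                   63
5     Eng       5     133                  128
6      HR      15     185                  170
7     Eng       5     105                  100
8   Legal      14     184                  170
9     Ops       7      55                   48
10  Legal       3     134                  131
11    Eng      13      69                   56
12    Eng      19      62                   43
13    Ops      14     186                  172
14    Ops      11     152                  141
drop duplicate dept (keep=last):
     dept  tenure  salary  salary_minus_tenure
6      HR      15     185                  170
10  Legal       3     134                  131
12    Eng      19      62                   43
14    Ops      11     152                  141
take 2 rows with largest salary_minus_tenure:
   dept  tenure  salary  salary_minus_tenure
6    HR      15     185                  170
14  Ops      11     152                  141
Taking the sum of column 'salary_minus_tenure' gives 311.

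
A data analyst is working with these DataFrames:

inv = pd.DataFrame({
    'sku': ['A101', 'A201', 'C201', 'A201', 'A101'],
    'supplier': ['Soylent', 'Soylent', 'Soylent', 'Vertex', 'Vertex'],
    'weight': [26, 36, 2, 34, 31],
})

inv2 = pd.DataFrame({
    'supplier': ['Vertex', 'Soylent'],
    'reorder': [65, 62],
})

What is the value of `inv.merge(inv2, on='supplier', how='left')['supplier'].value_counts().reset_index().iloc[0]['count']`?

3

merge on 'supplier' (how='left') → 5 rows:
    sku supplier  weight  reorder
0  A101  Soylent      26       62
1  A201  Soylent      36       62
2  C201  Soylent       2       62
3  A201   Vertex      34       65
4  A101   Vertex      31       65
value_counts of supplier:
supplier
Soylent    3
Vertex     2
Name: count, dtype: int64
reset_index():
  supplier  count
0  Soylent      3
1   Vertex      2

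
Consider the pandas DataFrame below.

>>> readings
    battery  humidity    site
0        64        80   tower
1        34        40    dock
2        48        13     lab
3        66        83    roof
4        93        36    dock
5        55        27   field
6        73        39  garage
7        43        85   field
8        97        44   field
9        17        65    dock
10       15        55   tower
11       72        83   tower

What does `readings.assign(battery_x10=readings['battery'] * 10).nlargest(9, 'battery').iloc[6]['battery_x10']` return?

add column battery_x10 = readings['battery'] * 10:
    battery  humidity    site  battery_x10
0        64        80   tower          640
1        34        40    dock          340
2        48        13     lab          480
3        66        83    roof          660
4        93        36    dock          930
5        55        27   field          550
6        73        39  garage          730
7        43        85   field          430
8        97        44   field          970
9        17        65    dock          170
10       15        55   tower          150
11       72        83   tower          720
take 9 rows with largest battery:
    battery  humidity    site  battery_x10
8        97        44   field          970
4        93        36    dock          930
6        73        39  garage          730
11       72        83   tower          720
3        66        83    roof          660
0        64        80   tower          640
5        55        27   field          550
2        48        13     lab          480
7        43        85   field          430

550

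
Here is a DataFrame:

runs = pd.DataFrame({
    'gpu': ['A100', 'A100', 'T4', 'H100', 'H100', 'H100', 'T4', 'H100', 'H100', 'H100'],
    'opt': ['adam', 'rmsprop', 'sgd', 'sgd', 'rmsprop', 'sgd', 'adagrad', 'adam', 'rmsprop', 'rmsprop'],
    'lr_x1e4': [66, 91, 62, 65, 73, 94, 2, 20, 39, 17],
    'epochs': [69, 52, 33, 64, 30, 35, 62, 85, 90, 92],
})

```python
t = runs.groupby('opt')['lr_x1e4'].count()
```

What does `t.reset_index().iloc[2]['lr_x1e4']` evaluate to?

4

group by opt, count of lr_x1e4:
opt
adagrad    1
adam       2
rmsprop    4
sgd        3
Name: lr_x1e4, dtype: int64
reset_index():
       opt  lr_x1e4
0  adagrad        1
1     adam        2
2  rmsprop        4
3      sgd        3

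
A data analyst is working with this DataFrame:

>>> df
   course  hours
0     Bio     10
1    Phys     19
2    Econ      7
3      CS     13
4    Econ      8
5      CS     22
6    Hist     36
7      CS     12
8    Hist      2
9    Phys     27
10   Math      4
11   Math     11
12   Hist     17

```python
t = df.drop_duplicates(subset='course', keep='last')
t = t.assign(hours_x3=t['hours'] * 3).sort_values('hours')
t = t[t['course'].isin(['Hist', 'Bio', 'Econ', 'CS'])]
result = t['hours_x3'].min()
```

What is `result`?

24

drop duplicate course (keep=last):
   course  hours
0     Bio     10
4    Econ      8
7      CS     12
9    Phys     27
11   Math     11
12   Hist     17
add column hours_x3 = t['hours'] * 3:
   course  hours  hours_x3
0     Bio     10        30
4    Econ      8        24
7      CS     12        36
9    Phys     27        81
11   Math     11        33
12   Hist     17        51
sort by hours:
   course  hours  hours_x3
4    Econ      8        24
0     Bio     10        30
11   Math     11        33
7      CS     12        36
12   Hist     17        51
9    Phys     27        81
filter rows where course in ['Hist', 'Bio', 'Econ', 'CS']:
   course  hours  hours_x3
4    Econ      8        24
0     Bio     10        30
7      CS     12        36
12   Hist     17        51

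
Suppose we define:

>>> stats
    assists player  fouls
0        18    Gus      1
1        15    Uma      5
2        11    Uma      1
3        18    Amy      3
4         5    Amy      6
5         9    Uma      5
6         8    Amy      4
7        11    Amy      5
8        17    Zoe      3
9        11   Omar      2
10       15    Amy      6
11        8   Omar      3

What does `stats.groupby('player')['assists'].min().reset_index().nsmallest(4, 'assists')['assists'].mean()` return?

group by player, min of assists:
player
Amy      5
Gus     18
Omar     8
Uma      9
Zoe     17
Name: assists, dtype: int64
reset_index():
  player  assists
0    Amy        5
1    Gus       18
2   Omar        8
3    Uma        9
4    Zoe       17
take 4 rows with smallest assists:
  player  assists
0    Amy        5
2   Omar        8
3    Uma        9
4    Zoe       17
The mean of column 'assists' is 9.75.

9.75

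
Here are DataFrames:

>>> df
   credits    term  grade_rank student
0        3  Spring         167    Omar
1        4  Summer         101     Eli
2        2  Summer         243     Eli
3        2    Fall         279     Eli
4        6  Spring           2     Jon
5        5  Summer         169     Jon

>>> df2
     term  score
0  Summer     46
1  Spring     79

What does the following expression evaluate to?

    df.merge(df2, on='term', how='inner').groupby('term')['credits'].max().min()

5

merge on 'term' (how='inner') → 5 rows:
   credits    term  grade_rank student  score
0        3  Spring         167    Omar     79
1        4  Summer         101     Eli     46
2        2  Summer         243     Eli     46
3        6  Spring           2     Jon     79
4        5  Summer         169     Jon     46
group by term, max of credits:
term
Spring    6
Summer    5
Name: credits, dtype: int64
Then the min of the resulting series: 5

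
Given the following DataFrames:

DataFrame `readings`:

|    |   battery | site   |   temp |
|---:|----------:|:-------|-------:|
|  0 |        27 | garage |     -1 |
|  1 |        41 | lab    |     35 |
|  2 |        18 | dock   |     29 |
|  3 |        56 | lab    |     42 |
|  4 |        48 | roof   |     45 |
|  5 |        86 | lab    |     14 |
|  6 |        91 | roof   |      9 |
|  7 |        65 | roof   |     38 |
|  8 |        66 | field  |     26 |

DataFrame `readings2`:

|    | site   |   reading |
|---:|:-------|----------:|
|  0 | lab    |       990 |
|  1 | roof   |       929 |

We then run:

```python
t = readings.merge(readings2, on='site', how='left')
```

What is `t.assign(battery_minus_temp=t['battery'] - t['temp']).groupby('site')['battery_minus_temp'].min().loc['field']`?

merge on 'site' (how='left') → 9 rows:
   battery    site  temp  reading
0       27  garage    -1      NaN
1       41     lab    35    990.0
2       18    dock    29      NaN
3       56     lab    42    990.0
4       48    roof    45    929.0
5       86     lab    14    990.0
6       91    roof     9    929.0
7       65    roof    38    929.0
8       66   field    26      NaN
add column battery_minus_temp = t['battery'] - t['temp']:
   battery    site  temp  reading  battery_minus_temp
0       27  garage    -1      NaN                  28
1       41     lab    35    990.0                   6
2       18    dock    29      NaN                 -11
3       56     lab    42    990.0                  14
4       48    roof    45    929.0                   3
5       86     lab    14    990.0                  72
6       91    roof     9    929.0                  82
7       65    roof    38    929.0                  27
8       66   field    26      NaN                  40
group by site, min of battery_minus_temp:
site
dock     -11
field     40
garage    28
lab        6
roof       3
Name: battery_minus_temp, dtype: int64
So loc['field'] = 40.

40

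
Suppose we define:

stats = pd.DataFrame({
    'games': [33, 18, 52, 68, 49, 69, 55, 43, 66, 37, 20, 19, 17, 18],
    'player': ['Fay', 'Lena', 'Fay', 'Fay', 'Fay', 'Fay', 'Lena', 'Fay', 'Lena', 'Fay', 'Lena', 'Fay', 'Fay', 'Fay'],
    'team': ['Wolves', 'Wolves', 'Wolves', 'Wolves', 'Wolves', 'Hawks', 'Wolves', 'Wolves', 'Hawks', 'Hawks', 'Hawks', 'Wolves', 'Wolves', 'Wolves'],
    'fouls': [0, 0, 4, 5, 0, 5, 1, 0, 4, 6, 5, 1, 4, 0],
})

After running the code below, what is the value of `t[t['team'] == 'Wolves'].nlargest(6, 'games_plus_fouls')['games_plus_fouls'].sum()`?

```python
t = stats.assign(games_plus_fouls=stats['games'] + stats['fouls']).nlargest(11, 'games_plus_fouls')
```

310

add column games_plus_fouls = stats['games'] + stats['fouls']:
    games player    team  fouls  games_plus_fouls
0      33    Fay  Wolves      0                33
1      18   Lena  Wolves      0                18
2      52    Fay  Wolves      4                56
3      68    Fay  Wolves      5                73
4      49    Fay  Wolves      0                49
5      69    Fay   Hawks      5                74
6      55   Lena  Wolves      1                56
7      43    Fay  Wolves      0                43
8      66   Lena   Hawks      4                70
9      37    Fay   Hawks      6                43
10     20   Lena   Hawks      5                25
11     19    Fay  Wolves      1                20
12     17    Fay  Wolves      4                21
13     18    Fay  Wolves      0                18
take 11 rows with largest games_plus_fouls:
    games player    team  fouls  games_plus_fouls
5      69    Fay   Hawks      5                74
3      68    Fay  Wolves      5                73
8      66   Lena   Hawks      4                70
2      52    Fay  Wolves      4                56
6      55   Lena  Wolves      1                56
4      49    Fay  Wolves      0                49
7      43    Fay  Wolves      0                43
9      37    Fay   Hawks      6                43
0      33    Fay  Wolves      0                33
10     20   Lena   Hawks      5                25
12     17    Fay  Wolves      4                21
filter rows where team == 'Wolves':
    games player    team  fouls  games_plus_fouls
3      68    Fay  Wolves      5                73
2      52    Fay  Wolves      4                56
6      55   Lena  Wolves      1                56
4      49    Fay  Wolves      0                49
7      43    Fay  Wolves      0                43
0      33    Fay  Wolves      0                33
12     17    Fay  Wolves      4                21
take 6 rows with largest games_plus_fouls:
   games player    team  fouls  games_plus_fouls
3     68    Fay  Wolves      5                73
2     52    Fay  Wolves      4                56
6     55   Lena  Wolves      1                56
4     49    Fay  Wolves      0                49
7     43    Fay  Wolves      0                43
0     33    Fay  Wolves      0                33
sum of column 'games_plus_fouls' → 310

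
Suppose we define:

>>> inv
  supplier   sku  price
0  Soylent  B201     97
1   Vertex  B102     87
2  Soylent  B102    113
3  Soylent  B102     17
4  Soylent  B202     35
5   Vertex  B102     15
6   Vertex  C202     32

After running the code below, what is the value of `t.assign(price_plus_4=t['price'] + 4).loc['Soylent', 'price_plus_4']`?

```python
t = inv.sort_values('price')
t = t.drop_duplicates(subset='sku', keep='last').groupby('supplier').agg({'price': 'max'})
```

117

sort by price:
  supplier   sku  price
5   Vertex  B102     15
3  Soylent  B102     17
6   Vertex  C202     32
4  Soylent  B202     35
1   Vertex  B102     87
0  Soylent  B201     97
2  Soylent  B102    113
drop duplicate sku (keep=last):
  supplier   sku  price
6   Vertex  C202     32
4  Soylent  B202     35
0  Soylent  B201     97
2  Soylent  B102    113
group by supplier, max of price:
          price
supplier       
Soylent     113
Vertex       32
add column price_plus_4 = t['price'] + 4:
          price  price_plus_4
supplier                     
Soylent     113           117
Vertex       32            36
value at row 'Soylent', column 'price_plus_4' → 117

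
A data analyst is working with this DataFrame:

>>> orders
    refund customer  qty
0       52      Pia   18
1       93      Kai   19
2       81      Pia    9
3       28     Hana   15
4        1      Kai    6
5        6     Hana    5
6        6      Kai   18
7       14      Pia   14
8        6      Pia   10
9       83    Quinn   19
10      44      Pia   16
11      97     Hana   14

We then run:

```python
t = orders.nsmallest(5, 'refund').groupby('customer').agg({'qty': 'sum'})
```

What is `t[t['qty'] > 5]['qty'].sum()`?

48

take 5 rows with smallest refund:
   refund customer  qty
4       1      Kai    6
5       6     Hana    5
6       6      Kai   18
8       6      Pia   10
7      14      Pia   14
group by customer, sum of qty:
          qty
customer     
Hana        5
Kai        24
Pia        24
filter rows where qty > 5:
          qty
customer     
Kai        24
Pia        24
So sum() = 48.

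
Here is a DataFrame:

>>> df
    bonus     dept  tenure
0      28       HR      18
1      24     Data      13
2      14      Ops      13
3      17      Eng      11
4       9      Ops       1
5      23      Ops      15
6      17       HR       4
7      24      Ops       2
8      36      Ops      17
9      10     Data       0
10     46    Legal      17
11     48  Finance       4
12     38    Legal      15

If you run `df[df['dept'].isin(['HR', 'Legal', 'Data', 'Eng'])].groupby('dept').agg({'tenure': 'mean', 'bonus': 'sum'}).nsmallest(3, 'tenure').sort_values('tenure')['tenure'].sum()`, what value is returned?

filter rows where dept in ['HR', 'Legal', 'Data', 'Eng']:
    bonus   dept  tenure
0      28     HR      18
1      24   Data      13
3      17    Eng      11
6      17     HR       4
9      10   Data       0
10     46  Legal      17
12     38  Legal      15
group by dept: mean(tenure), sum(bonus):
       tenure  bonus
dept                
Data      6.5     34
Eng      11.0     17
HR       11.0     45
Legal    16.0     84
take 3 rows with smallest tenure:
      tenure  bonus
dept               
Data     6.5     34
Eng     11.0     17
HR      11.0     45
sort by tenure:
      tenure  bonus
dept               
Data     6.5     34
Eng     11.0     17
HR      11.0     45

28.5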